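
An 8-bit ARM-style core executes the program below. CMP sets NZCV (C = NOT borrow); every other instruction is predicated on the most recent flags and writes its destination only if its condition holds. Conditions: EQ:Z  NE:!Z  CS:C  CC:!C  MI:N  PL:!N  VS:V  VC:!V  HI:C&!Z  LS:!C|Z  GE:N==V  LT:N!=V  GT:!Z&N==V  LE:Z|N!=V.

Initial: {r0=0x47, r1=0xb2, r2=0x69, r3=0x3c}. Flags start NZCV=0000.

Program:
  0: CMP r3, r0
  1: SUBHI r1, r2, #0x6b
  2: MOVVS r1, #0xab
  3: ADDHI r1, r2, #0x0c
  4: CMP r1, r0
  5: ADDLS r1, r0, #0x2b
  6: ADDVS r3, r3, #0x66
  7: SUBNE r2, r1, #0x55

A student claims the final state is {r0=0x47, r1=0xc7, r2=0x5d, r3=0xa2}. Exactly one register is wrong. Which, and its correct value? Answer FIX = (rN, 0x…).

0: ✓ CMP  NZCV=1000
1: · SUBHI
2: · MOVVS
3: · ADDHI
4: ✓ CMP  NZCV=0011
5: · ADDLS
6: ✓ ADDVS  r3←0xa2
7: ✓ SUBNE  r2←0x5d

FIX = (r1, 0xb2)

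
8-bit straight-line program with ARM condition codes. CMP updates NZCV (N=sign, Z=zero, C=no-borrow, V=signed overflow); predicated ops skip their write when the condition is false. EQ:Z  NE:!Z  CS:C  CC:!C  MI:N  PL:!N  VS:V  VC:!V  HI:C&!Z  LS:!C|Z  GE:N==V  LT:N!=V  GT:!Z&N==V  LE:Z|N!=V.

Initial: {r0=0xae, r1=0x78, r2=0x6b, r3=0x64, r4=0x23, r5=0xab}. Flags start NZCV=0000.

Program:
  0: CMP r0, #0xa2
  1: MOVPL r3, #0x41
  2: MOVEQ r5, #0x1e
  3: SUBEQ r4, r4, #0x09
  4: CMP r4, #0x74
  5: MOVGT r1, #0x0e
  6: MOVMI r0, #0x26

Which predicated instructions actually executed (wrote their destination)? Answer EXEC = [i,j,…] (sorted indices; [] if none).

EXEC = [1,6]

[0] flags=0010 → (cmp)
[1] flags=0010 PL?T → r3=0x41
[2] flags=0010 EQ?F → skip
[3] flags=0010 EQ?F → skip
[4] flags=1000 → (cmp)
[5] flags=1000 GT?F → skip
[6] flags=1000 MI?T → r0=0x26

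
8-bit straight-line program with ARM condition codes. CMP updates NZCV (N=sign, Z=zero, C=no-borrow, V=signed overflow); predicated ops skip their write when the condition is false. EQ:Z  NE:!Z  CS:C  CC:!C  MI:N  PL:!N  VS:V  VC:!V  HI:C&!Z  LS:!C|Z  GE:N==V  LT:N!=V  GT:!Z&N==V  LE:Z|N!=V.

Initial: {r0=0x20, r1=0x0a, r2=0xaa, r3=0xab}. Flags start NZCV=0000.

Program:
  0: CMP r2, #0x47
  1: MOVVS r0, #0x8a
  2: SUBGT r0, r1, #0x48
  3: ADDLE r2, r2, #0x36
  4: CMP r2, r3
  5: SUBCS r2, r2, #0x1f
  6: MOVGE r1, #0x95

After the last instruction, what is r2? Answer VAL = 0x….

VAL = 0xc1

[0] flags=0011 → (cmp)
[1] flags=0011 VS?T → r0=0x8a
[2] flags=0011 GT?F → skip
[3] flags=0011 LE?T → r2=0xe0
[4] flags=0010 → (cmp)
[5] flags=0010 CS?T → r2=0xc1
[6] flags=0010 GE?T → r1=0x95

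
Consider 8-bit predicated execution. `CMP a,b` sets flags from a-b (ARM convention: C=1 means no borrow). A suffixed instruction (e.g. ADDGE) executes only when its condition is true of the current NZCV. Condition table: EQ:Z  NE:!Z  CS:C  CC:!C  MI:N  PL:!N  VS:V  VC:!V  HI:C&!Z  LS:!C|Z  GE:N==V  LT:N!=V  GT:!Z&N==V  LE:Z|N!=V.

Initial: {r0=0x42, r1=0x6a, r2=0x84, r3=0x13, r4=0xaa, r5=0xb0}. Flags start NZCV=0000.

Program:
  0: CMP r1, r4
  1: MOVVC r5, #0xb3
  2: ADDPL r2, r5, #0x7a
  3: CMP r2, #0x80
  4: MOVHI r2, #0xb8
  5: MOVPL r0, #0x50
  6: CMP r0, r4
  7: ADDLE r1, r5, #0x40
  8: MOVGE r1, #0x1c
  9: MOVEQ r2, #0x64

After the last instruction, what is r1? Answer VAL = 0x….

VAL = 0x1c

0: ✓ CMP  NZCV=1001
1: · MOVVC
2: · ADDPL
3: ✓ CMP  NZCV=0010
4: ✓ MOVHI  r2←0xb8
5: ✓ MOVPL  r0←0x50
6: ✓ CMP  NZCV=1001
7: · ADDLE
8: ✓ MOVGE  r1←0x1c
9: · MOVEQ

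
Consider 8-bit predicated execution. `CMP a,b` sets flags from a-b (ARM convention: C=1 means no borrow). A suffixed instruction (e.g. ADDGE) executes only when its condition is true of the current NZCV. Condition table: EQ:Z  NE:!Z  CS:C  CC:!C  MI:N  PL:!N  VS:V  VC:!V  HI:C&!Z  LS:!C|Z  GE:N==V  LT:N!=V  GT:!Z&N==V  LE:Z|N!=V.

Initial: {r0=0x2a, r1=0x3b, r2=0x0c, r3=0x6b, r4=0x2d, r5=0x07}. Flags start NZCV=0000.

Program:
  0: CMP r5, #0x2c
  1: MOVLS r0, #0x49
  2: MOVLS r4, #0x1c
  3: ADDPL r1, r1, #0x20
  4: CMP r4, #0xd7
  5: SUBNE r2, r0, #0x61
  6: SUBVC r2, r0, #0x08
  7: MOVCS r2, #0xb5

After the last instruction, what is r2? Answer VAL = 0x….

[0] flags=1000 → (cmp)
[1] flags=1000 LS?T → r0=0x49
[2] flags=1000 LS?T → r4=0x1c
[3] flags=1000 PL?F → skip
[4] flags=0000 → (cmp)
[5] flags=0000 NE?T → r2=0xe8
[6] flags=0000 VC?T → r2=0x41
[7] flags=0000 CS?F → skip

VAL = 0x41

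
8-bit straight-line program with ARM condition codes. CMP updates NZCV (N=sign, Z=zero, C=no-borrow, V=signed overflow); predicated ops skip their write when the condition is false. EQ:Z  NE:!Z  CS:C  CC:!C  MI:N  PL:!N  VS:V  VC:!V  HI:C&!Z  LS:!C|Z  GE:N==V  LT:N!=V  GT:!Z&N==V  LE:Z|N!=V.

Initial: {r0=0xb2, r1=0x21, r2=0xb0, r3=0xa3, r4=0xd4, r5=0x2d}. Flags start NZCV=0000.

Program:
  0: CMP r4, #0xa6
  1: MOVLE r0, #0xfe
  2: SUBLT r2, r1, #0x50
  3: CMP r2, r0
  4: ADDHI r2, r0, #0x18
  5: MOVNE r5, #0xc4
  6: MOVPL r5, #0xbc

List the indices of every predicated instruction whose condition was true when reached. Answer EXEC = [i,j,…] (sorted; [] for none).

[0] flags=0010 → (cmp)
[1] flags=0010 LE?F → skip
[2] flags=0010 LT?F → skip
[3] flags=1000 → (cmp)
[4] flags=1000 HI?F → skip
[5] flags=1000 NE?T → r5=0xc4
[6] flags=1000 PL?F → skip

EXEC = [5]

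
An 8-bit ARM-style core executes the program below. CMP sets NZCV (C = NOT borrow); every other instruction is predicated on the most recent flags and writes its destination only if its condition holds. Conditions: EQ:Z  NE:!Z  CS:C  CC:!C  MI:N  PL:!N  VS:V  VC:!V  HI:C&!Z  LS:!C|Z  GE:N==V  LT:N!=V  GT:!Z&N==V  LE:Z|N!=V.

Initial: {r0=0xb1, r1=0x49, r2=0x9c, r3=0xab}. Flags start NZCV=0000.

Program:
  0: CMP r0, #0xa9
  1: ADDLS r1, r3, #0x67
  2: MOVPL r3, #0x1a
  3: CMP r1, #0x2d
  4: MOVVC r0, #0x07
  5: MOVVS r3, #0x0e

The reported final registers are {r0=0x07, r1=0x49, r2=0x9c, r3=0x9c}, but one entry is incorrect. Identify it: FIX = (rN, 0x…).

0: ✓ CMP  NZCV=0010
1: · ADDLS
2: ✓ MOVPL  r3←0x1a
3: ✓ CMP  NZCV=0010
4: ✓ MOVVC  r0←0x07
5: · MOVVS

FIX = (r3, 0x1a)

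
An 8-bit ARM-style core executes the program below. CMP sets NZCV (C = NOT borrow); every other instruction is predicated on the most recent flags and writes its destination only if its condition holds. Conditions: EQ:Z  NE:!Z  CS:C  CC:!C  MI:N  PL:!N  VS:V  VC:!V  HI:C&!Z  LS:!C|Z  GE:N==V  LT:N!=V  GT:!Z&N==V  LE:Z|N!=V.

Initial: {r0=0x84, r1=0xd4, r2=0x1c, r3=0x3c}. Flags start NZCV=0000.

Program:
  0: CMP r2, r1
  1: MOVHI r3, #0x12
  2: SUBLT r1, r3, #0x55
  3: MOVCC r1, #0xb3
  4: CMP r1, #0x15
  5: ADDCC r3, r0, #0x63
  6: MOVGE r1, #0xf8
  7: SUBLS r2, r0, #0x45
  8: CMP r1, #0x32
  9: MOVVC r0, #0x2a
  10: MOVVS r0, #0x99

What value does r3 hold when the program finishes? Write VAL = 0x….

VAL = 0x3c

0: ✓ CMP  NZCV=0000
1: · MOVHI
2: · SUBLT
3: ✓ MOVCC  r1←0xb3
4: ✓ CMP  NZCV=1010
5: · ADDCC
6: · MOVGE
7: · SUBLS
8: ✓ CMP  NZCV=1010
9: ✓ MOVVC  r0←0x2a
10: · MOVVS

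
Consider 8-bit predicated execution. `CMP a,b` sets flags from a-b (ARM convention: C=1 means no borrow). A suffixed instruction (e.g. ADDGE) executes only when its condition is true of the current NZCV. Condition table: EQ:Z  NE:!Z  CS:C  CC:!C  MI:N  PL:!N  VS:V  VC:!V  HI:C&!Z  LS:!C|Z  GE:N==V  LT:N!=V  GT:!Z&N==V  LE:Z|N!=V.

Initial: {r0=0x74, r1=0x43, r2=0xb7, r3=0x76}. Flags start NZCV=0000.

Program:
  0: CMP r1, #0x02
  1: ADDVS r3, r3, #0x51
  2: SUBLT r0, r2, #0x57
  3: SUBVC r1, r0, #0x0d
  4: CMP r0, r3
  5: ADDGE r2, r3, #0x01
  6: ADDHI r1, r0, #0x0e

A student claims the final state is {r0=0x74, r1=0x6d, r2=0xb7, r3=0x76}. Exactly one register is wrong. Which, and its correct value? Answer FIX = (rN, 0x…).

FIX = (r1, 0x67)

[0] flags=0010 → (cmp)
[1] flags=0010 VS?F → skip
[2] flags=0010 LT?F → skip
[3] flags=0010 VC?T → r1=0x67
[4] flags=1000 → (cmp)
[5] flags=1000 GE?F → skip
[6] flags=1000 HI?F → skip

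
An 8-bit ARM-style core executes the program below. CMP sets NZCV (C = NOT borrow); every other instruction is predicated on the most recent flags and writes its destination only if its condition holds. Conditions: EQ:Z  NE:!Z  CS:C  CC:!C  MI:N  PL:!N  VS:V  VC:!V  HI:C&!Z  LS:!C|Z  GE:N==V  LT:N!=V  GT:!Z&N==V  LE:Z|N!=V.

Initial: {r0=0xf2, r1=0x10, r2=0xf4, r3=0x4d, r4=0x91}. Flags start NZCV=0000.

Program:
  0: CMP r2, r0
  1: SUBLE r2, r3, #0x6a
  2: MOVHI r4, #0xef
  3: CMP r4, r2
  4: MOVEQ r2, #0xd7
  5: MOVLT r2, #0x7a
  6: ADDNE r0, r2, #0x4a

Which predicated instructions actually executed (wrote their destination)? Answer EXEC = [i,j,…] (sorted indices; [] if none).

EXEC = [2,5,6]

[0] flags=0010 → (cmp)
[1] flags=0010 LE?F → skip
[2] flags=0010 HI?T → r4=0xef
[3] flags=1000 → (cmp)
[4] flags=1000 EQ?F → skip
[5] flags=1000 LT?T → r2=0x7a
[6] flags=1000 NE?T → r0=0xc4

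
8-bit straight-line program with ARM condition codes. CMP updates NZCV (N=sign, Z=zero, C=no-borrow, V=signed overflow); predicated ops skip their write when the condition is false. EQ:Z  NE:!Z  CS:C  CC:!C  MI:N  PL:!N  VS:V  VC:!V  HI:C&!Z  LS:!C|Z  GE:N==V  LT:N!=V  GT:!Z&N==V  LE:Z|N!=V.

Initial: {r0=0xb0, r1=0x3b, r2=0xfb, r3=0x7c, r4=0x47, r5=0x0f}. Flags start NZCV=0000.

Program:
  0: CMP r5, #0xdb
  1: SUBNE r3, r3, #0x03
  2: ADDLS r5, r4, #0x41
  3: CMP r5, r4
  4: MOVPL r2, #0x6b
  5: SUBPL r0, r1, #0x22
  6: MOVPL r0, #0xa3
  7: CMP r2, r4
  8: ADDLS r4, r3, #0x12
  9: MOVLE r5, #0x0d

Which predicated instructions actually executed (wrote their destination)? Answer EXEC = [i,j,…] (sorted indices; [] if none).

[0] flags=0000 → (cmp)
[1] flags=0000 NE?T → r3=0x79
[2] flags=0000 LS?T → r5=0x88
[3] flags=0011 → (cmp)
[4] flags=0011 PL?T → r2=0x6b
[5] flags=0011 PL?T → r0=0x19
[6] flags=0011 PL?T → r0=0xa3
[7] flags=0010 → (cmp)
[8] flags=0010 LS?F → skip
[9] flags=0010 LE?F → skip

EXEC = [1,2,4,5,6]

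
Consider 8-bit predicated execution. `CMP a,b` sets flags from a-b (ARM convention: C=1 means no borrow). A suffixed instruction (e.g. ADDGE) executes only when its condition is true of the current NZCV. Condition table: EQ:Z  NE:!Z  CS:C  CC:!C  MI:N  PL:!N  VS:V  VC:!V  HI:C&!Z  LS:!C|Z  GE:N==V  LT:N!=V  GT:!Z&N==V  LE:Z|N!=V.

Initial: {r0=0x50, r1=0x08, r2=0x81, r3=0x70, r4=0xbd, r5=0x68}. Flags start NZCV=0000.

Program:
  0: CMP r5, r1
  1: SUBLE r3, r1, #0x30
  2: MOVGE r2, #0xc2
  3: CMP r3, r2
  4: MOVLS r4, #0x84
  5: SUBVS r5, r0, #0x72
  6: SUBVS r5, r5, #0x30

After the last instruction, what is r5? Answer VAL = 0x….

[0] flags=0010 → (cmp)
[1] flags=0010 LE?F → skip
[2] flags=0010 GE?T → r2=0xc2
[3] flags=1001 → (cmp)
[4] flags=1001 LS?T → r4=0x84
[5] flags=1001 VS?T → r5=0xde
[6] flags=1001 VS?T → r5=0xae

VAL = 0xae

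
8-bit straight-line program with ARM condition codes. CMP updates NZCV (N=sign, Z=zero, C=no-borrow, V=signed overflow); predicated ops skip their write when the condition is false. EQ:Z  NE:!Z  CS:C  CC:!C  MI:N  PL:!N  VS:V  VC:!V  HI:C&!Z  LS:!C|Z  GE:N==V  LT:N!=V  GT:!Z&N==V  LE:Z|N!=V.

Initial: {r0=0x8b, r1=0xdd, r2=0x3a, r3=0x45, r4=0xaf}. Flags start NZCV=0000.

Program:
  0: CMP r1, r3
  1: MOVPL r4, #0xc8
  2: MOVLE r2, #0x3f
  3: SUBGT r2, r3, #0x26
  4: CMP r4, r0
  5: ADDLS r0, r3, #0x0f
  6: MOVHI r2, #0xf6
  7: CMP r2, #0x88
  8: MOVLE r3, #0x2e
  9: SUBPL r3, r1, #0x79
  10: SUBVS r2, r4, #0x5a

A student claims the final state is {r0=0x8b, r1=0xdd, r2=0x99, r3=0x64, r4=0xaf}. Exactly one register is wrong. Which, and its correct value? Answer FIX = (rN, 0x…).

FIX = (r2, 0xf6)

0: ✓ CMP  NZCV=1010
1: · MOVPL
2: ✓ MOVLE  r2←0x3f
3: · SUBGT
4: ✓ CMP  NZCV=0010
5: · ADDLS
6: ✓ MOVHI  r2←0xf6
7: ✓ CMP  NZCV=0010
8: · MOVLE
9: ✓ SUBPL  r3←0x64
10: · SUBVS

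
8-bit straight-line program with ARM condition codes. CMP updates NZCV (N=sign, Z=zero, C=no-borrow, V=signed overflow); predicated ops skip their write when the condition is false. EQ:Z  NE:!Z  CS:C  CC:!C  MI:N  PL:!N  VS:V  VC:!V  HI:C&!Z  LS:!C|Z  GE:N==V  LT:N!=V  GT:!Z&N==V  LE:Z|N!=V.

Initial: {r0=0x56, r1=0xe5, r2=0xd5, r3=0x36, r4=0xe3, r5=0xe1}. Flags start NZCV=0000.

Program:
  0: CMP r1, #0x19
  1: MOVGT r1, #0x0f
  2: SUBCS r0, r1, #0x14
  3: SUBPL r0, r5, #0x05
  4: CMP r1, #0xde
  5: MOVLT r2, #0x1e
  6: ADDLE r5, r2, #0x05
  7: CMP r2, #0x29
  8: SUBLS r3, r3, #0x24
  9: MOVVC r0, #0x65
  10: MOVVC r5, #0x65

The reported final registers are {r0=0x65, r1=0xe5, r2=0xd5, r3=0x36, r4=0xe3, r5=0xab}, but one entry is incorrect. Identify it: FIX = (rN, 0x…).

FIX = (r5, 0x65)

0: ✓ CMP  NZCV=1010
1: · MOVGT
2: ✓ SUBCS  r0←0xd1
3: · SUBPL
4: ✓ CMP  NZCV=0010
5: · MOVLT
6: · ADDLE
7: ✓ CMP  NZCV=1010
8: · SUBLS
9: ✓ MOVVC  r0←0x65
10: ✓ MOVVC  r5←0x65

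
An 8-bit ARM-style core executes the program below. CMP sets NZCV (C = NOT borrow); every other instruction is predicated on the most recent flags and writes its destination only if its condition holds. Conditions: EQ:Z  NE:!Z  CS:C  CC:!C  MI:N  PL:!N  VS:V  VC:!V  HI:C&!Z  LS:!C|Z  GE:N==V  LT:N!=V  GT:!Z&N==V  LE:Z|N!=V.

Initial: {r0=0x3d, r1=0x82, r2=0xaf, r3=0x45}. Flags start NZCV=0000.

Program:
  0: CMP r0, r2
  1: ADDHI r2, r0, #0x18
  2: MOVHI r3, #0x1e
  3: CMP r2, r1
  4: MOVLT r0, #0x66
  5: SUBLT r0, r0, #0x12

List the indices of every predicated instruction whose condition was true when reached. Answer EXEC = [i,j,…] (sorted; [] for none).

0: ✓ CMP  NZCV=1001
1: · ADDHI
2: · MOVHI
3: ✓ CMP  NZCV=0010
4: · MOVLT
5: · SUBLT

EXEC = []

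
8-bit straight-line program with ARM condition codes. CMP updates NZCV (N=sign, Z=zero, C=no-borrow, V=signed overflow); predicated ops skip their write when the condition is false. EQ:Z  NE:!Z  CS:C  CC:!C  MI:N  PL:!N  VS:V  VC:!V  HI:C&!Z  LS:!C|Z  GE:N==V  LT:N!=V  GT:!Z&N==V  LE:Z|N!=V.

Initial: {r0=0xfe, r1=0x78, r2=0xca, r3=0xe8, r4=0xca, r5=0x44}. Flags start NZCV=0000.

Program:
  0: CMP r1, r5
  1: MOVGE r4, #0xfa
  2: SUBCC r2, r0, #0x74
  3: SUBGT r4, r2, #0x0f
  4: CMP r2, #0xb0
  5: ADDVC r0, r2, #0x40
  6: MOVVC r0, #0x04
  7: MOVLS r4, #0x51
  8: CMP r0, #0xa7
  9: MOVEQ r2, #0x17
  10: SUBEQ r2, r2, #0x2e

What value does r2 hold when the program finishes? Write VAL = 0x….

VAL = 0xca

[0] flags=0010 → (cmp)
[1] flags=0010 GE?T → r4=0xfa
[2] flags=0010 CC?F → skip
[3] flags=0010 GT?T → r4=0xbb
[4] flags=0010 → (cmp)
[5] flags=0010 VC?T → r0=0x0a
[6] flags=0010 VC?T → r0=0x04
[7] flags=0010 LS?F → skip
[8] flags=0000 → (cmp)
[9] flags=0000 EQ?F → skip
[10] flags=0000 EQ?F → skip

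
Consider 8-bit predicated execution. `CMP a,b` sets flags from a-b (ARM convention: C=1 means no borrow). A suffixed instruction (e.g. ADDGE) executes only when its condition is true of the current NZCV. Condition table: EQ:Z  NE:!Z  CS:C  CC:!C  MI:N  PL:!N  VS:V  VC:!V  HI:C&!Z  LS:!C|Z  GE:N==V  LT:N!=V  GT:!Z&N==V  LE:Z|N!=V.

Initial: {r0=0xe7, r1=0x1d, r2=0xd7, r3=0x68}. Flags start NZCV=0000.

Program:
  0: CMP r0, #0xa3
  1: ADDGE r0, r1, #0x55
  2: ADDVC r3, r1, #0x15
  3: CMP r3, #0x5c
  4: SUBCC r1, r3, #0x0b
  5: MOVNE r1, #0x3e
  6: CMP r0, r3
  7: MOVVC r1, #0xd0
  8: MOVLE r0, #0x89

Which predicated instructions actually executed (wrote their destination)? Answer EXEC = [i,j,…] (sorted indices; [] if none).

[0] flags=0010 → (cmp)
[1] flags=0010 GE?T → r0=0x72
[2] flags=0010 VC?T → r3=0x32
[3] flags=1000 → (cmp)
[4] flags=1000 CC?T → r1=0x27
[5] flags=1000 NE?T → r1=0x3e
[6] flags=0010 → (cmp)
[7] flags=0010 VC?T → r1=0xd0
[8] flags=0010 LE?F → skip

EXEC = [1,2,4,5,7]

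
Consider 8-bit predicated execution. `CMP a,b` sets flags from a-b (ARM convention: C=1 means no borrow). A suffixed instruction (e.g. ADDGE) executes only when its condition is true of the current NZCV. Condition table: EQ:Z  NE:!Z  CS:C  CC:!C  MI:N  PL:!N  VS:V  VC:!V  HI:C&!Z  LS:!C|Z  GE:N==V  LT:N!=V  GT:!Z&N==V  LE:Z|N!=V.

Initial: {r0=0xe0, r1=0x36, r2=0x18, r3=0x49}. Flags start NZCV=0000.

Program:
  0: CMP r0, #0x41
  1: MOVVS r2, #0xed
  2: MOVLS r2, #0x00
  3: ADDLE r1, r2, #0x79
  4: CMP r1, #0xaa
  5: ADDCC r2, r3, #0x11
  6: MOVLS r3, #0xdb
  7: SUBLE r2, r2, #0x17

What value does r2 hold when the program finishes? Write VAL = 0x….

VAL = 0x43

[0] flags=1010 → (cmp)
[1] flags=1010 VS?F → skip
[2] flags=1010 LS?F → skip
[3] flags=1010 LE?T → r1=0x91
[4] flags=1000 → (cmp)
[5] flags=1000 CC?T → r2=0x5a
[6] flags=1000 LS?T → r3=0xdb
[7] flags=1000 LE?T → r2=0x43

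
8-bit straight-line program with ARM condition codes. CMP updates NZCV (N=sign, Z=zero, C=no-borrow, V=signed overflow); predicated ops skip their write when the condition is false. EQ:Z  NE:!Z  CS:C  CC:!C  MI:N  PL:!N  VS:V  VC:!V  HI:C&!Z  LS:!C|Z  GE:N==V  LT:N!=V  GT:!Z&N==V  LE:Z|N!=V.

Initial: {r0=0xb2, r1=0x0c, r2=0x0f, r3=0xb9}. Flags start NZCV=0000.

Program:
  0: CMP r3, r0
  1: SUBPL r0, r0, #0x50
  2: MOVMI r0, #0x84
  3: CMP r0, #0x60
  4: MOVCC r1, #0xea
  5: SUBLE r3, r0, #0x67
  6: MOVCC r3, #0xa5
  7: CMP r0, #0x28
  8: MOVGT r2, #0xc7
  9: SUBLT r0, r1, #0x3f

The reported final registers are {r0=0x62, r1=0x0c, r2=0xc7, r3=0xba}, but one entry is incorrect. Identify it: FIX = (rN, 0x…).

0: ✓ CMP  NZCV=0010
1: ✓ SUBPL  r0←0x62
2: · MOVMI
3: ✓ CMP  NZCV=0010
4: · MOVCC
5: · SUBLE
6: · MOVCC
7: ✓ CMP  NZCV=0010
8: ✓ MOVGT  r2←0xc7
9: · SUBLT

FIX = (r3, 0xb9)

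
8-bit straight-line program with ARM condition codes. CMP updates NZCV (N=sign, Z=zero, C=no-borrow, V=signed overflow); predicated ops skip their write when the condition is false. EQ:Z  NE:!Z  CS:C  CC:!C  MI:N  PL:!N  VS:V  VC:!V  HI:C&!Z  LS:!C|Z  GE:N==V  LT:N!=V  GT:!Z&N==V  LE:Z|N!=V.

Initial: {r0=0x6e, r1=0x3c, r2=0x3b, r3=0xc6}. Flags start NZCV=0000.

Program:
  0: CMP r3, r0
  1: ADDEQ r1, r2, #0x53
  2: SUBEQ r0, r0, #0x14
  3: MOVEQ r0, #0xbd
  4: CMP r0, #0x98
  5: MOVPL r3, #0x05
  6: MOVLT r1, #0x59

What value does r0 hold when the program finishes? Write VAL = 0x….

VAL = 0x6e

[0] flags=0011 → (cmp)
[1] flags=0011 EQ?F → skip
[2] flags=0011 EQ?F → skip
[3] flags=0011 EQ?F → skip
[4] flags=1001 → (cmp)
[5] flags=1001 PL?F → skip
[6] flags=1001 LT?F → skip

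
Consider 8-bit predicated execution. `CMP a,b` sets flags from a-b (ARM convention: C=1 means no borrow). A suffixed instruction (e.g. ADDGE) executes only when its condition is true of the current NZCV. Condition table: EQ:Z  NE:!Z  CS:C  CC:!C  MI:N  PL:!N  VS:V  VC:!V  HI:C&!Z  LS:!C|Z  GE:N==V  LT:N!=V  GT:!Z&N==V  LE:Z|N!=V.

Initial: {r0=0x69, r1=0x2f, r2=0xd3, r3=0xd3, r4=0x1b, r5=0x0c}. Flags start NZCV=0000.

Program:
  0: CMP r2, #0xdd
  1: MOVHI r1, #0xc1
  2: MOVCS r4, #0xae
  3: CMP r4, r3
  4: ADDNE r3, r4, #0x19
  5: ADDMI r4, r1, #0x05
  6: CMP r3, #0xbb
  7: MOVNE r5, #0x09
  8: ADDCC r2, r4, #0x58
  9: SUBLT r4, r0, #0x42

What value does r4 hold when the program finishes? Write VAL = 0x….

VAL = 0x1b

[0] flags=1000 → (cmp)
[1] flags=1000 HI?F → skip
[2] flags=1000 CS?F → skip
[3] flags=0000 → (cmp)
[4] flags=0000 NE?T → r3=0x34
[5] flags=0000 MI?F → skip
[6] flags=0000 → (cmp)
[7] flags=0000 NE?T → r5=0x09
[8] flags=0000 CC?T → r2=0x73
[9] flags=0000 LT?F → skip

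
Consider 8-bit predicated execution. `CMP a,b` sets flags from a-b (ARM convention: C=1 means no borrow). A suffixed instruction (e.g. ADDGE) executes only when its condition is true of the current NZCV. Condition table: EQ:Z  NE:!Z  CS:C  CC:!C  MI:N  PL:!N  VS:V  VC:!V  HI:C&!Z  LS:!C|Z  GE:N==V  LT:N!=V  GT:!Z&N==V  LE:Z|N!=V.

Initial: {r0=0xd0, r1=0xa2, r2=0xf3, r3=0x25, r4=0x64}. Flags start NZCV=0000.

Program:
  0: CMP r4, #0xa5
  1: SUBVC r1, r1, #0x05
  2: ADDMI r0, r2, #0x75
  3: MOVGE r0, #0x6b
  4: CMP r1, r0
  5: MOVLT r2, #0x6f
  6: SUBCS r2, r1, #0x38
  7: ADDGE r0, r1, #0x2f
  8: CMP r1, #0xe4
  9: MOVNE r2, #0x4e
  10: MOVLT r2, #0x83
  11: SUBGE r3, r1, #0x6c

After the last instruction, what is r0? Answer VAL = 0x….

[0] flags=1001 → (cmp)
[1] flags=1001 VC?F → skip
[2] flags=1001 MI?T → r0=0x68
[3] flags=1001 GE?T → r0=0x6b
[4] flags=0011 → (cmp)
[5] flags=0011 LT?T → r2=0x6f
[6] flags=0011 CS?T → r2=0x6a
[7] flags=0011 GE?F → skip
[8] flags=1000 → (cmp)
[9] flags=1000 NE?T → r2=0x4e
[10] flags=1000 LT?T → r2=0x83
[11] flags=1000 GE?F → skip

VAL = 0x6b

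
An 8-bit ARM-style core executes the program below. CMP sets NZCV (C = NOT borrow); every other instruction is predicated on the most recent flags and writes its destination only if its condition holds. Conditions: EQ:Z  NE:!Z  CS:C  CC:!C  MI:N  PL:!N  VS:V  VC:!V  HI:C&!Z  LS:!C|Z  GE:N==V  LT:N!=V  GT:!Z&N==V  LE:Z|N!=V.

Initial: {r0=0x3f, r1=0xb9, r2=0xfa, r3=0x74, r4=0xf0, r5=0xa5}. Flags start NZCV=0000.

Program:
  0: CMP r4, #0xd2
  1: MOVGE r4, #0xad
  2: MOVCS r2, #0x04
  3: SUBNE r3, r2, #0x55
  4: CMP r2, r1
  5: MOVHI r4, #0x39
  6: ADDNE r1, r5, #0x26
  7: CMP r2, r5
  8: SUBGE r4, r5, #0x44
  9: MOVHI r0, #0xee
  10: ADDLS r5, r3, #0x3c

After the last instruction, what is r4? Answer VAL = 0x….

VAL = 0x61

0: ✓ CMP  NZCV=0010
1: ✓ MOVGE  r4←0xad
2: ✓ MOVCS  r2←0x04
3: ✓ SUBNE  r3←0xaf
4: ✓ CMP  NZCV=0000
5: · MOVHI
6: ✓ ADDNE  r1←0xcb
7: ✓ CMP  NZCV=0000
8: ✓ SUBGE  r4←0x61
9: · MOVHI
10: ✓ ADDLS  r5←0xeb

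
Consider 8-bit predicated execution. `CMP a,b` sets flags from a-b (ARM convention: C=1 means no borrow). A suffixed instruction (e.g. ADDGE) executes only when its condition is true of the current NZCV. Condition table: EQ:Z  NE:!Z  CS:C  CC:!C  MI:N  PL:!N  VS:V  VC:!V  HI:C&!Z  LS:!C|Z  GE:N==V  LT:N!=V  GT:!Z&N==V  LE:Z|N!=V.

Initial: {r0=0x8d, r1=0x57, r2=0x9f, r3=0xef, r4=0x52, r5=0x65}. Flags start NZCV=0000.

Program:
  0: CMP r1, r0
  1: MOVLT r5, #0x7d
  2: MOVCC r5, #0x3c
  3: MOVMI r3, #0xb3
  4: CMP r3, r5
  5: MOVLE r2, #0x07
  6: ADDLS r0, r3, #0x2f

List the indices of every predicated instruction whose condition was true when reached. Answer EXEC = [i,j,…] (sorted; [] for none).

EXEC = [2,3,5]

[0] flags=1001 → (cmp)
[1] flags=1001 LT?F → skip
[2] flags=1001 CC?T → r5=0x3c
[3] flags=1001 MI?T → r3=0xb3
[4] flags=0011 → (cmp)
[5] flags=0011 LE?T → r2=0x07
[6] flags=0011 LS?F → skip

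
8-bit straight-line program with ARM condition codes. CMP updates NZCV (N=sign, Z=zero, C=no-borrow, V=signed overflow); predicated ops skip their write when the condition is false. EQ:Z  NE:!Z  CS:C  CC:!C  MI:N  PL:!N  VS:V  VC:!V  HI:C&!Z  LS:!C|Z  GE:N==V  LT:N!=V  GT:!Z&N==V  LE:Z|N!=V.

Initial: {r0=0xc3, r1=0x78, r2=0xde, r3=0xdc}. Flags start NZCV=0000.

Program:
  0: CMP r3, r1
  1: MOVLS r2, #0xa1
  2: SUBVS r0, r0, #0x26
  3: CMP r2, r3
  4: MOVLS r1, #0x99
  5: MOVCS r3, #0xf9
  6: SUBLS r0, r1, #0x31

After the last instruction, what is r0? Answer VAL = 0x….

[0] flags=0011 → (cmp)
[1] flags=0011 LS?F → skip
[2] flags=0011 VS?T → r0=0x9d
[3] flags=0010 → (cmp)
[4] flags=0010 LS?F → skip
[5] flags=0010 CS?T → r3=0xf9
[6] flags=0010 LS?F → skip

VAL = 0x9d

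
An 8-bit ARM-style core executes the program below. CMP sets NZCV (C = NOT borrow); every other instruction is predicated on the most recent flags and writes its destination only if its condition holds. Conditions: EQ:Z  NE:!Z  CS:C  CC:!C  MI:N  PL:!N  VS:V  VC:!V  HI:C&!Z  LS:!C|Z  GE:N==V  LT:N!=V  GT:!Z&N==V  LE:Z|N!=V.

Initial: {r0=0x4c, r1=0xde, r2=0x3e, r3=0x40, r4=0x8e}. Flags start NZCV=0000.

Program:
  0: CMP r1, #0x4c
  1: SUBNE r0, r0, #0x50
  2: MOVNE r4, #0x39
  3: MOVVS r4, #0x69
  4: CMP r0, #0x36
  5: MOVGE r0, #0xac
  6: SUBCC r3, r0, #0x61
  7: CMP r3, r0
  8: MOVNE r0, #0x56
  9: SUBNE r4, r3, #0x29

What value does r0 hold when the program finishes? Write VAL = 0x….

VAL = 0x56

[0] flags=1010 → (cmp)
[1] flags=1010 NE?T → r0=0xfc
[2] flags=1010 NE?T → r4=0x39
[3] flags=1010 VS?F → skip
[4] flags=1010 → (cmp)
[5] flags=1010 GE?F → skip
[6] flags=1010 CC?F → skip
[7] flags=0000 → (cmp)
[8] flags=0000 NE?T → r0=0x56
[9] flags=0000 NE?T → r4=0x17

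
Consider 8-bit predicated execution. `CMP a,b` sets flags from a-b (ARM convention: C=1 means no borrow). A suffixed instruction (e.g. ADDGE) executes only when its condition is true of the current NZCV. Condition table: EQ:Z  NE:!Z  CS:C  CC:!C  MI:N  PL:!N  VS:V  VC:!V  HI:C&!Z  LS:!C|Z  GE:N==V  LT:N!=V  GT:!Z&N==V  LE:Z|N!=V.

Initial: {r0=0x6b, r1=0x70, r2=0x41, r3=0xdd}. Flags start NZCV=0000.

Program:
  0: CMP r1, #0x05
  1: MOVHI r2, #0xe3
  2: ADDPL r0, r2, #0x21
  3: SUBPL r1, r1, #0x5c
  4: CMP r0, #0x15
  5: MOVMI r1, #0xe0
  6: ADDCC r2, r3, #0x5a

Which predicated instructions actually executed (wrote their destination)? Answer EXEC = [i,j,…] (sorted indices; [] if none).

EXEC = [1,2,3,5,6]

0: ✓ CMP  NZCV=0010
1: ✓ MOVHI  r2←0xe3
2: ✓ ADDPL  r0←0x04
3: ✓ SUBPL  r1←0x14
4: ✓ CMP  NZCV=1000
5: ✓ MOVMI  r1←0xe0
6: ✓ ADDCC  r2←0x37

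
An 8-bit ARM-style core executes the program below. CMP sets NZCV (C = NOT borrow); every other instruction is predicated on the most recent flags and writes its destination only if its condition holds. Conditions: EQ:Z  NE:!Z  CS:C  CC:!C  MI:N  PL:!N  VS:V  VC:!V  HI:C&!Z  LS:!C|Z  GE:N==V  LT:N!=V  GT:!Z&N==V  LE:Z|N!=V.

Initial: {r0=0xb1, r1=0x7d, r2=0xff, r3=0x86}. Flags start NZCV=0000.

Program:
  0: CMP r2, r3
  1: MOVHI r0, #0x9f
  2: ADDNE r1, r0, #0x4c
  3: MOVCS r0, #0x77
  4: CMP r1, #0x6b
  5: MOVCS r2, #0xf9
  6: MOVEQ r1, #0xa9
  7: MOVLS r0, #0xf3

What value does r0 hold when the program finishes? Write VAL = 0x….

[0] flags=0010 → (cmp)
[1] flags=0010 HI?T → r0=0x9f
[2] flags=0010 NE?T → r1=0xeb
[3] flags=0010 CS?T → r0=0x77
[4] flags=1010 → (cmp)
[5] flags=1010 CS?T → r2=0xf9
[6] flags=1010 EQ?F → skip
[7] flags=1010 LS?F → skip

VAL = 0x77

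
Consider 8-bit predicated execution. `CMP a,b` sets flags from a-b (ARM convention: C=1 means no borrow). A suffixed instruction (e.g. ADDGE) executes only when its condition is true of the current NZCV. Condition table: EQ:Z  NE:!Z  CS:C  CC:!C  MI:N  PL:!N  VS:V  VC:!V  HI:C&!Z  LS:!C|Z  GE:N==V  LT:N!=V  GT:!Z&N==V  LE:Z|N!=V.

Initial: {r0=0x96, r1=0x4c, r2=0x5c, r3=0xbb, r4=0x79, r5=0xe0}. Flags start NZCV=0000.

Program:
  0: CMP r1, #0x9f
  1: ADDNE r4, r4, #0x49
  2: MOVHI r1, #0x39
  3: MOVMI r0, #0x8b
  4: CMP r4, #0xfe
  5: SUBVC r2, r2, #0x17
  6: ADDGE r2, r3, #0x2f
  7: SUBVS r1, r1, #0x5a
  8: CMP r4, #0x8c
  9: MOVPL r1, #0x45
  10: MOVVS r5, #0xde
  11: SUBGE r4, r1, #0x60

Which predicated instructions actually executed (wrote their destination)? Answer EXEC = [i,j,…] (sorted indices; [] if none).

EXEC = [1,3,5,9,11]

0: ✓ CMP  NZCV=1001
1: ✓ ADDNE  r4←0xc2
2: · MOVHI
3: ✓ MOVMI  r0←0x8b
4: ✓ CMP  NZCV=1000
5: ✓ SUBVC  r2←0x45
6: · ADDGE
7: · SUBVS
8: ✓ CMP  NZCV=0010
9: ✓ MOVPL  r1←0x45
10: · MOVVS
11: ✓ SUBGE  r4←0xe5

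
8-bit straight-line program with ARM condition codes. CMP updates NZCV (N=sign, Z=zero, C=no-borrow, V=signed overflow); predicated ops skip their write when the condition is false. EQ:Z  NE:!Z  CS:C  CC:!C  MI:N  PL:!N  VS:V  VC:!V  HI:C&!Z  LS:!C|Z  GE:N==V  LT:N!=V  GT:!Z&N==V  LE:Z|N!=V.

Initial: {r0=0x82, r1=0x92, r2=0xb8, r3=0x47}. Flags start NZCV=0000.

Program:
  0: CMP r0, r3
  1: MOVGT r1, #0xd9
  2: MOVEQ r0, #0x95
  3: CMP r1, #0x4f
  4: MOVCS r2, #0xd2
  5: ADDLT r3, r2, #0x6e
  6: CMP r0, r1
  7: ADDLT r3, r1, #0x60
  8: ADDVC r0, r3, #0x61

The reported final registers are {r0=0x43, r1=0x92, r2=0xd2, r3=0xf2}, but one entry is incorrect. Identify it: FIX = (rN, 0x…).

FIX = (r0, 0x53)

[0] flags=0011 → (cmp)
[1] flags=0011 GT?F → skip
[2] flags=0011 EQ?F → skip
[3] flags=0011 → (cmp)
[4] flags=0011 CS?T → r2=0xd2
[5] flags=0011 LT?T → r3=0x40
[6] flags=1000 → (cmp)
[7] flags=1000 LT?T → r3=0xf2
[8] flags=1000 VC?T → r0=0x53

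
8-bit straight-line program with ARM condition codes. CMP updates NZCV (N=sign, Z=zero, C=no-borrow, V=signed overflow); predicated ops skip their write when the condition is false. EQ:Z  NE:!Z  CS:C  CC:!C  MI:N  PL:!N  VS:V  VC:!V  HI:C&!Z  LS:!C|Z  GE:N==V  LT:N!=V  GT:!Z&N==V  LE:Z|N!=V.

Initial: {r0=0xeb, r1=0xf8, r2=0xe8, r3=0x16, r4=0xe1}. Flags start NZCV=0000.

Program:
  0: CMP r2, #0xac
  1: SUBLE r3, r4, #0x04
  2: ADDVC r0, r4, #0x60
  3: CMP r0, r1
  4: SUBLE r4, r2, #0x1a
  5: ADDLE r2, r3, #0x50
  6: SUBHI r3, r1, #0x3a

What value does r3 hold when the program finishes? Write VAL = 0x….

VAL = 0x16

0: ✓ CMP  NZCV=0010
1: · SUBLE
2: ✓ ADDVC  r0←0x41
3: ✓ CMP  NZCV=0000
4: · SUBLE
5: · ADDLE
6: · SUBHI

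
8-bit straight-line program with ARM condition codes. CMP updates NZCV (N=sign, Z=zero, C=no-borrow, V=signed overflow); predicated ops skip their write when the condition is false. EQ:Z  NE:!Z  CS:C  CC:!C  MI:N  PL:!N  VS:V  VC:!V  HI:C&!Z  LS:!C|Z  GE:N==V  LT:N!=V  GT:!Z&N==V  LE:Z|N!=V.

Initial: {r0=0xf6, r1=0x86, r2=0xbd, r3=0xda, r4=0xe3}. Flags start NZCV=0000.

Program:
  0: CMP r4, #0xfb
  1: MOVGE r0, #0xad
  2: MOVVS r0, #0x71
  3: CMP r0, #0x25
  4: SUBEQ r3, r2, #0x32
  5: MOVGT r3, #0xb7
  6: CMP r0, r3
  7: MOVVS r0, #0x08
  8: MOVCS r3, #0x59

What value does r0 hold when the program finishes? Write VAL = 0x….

0: ✓ CMP  NZCV=1000
1: · MOVGE
2: · MOVVS
3: ✓ CMP  NZCV=1010
4: · SUBEQ
5: · MOVGT
6: ✓ CMP  NZCV=0010
7: · MOVVS
8: ✓ MOVCS  r3←0x59

VAL = 0xf6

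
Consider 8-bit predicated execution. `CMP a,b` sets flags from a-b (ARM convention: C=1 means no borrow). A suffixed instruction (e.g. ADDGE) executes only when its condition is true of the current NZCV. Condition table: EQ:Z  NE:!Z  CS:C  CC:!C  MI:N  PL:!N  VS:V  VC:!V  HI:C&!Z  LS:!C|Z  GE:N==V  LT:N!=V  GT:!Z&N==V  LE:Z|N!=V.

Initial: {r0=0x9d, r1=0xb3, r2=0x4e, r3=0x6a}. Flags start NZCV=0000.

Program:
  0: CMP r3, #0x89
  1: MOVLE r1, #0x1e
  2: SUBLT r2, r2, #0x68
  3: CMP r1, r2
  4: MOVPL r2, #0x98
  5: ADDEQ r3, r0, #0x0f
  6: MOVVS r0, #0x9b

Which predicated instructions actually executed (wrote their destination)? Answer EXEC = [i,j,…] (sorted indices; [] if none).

EXEC = [4,6]

0: ✓ CMP  NZCV=1001
1: · MOVLE
2: · SUBLT
3: ✓ CMP  NZCV=0011
4: ✓ MOVPL  r2←0x98
5: · ADDEQ
6: ✓ MOVVS  r0←0x9b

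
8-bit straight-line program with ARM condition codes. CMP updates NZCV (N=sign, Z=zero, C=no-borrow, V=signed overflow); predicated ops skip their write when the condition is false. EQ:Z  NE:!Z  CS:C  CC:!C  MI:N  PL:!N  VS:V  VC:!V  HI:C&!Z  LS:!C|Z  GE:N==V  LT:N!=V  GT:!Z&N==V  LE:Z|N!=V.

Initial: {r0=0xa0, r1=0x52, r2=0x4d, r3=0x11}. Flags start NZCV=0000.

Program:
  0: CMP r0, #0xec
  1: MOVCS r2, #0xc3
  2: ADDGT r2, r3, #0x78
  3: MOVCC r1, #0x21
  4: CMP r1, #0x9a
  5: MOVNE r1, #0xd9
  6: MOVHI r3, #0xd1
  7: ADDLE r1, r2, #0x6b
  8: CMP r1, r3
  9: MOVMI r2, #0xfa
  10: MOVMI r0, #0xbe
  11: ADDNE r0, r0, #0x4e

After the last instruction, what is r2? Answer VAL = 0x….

VAL = 0xfa

[0] flags=1000 → (cmp)
[1] flags=1000 CS?F → skip
[2] flags=1000 GT?F → skip
[3] flags=1000 CC?T → r1=0x21
[4] flags=1001 → (cmp)
[5] flags=1001 NE?T → r1=0xd9
[6] flags=1001 HI?F → skip
[7] flags=1001 LE?F → skip
[8] flags=1010 → (cmp)
[9] flags=1010 MI?T → r2=0xfa
[10] flags=1010 MI?T → r0=0xbe
[11] flags=1010 NE?T → r0=0x0c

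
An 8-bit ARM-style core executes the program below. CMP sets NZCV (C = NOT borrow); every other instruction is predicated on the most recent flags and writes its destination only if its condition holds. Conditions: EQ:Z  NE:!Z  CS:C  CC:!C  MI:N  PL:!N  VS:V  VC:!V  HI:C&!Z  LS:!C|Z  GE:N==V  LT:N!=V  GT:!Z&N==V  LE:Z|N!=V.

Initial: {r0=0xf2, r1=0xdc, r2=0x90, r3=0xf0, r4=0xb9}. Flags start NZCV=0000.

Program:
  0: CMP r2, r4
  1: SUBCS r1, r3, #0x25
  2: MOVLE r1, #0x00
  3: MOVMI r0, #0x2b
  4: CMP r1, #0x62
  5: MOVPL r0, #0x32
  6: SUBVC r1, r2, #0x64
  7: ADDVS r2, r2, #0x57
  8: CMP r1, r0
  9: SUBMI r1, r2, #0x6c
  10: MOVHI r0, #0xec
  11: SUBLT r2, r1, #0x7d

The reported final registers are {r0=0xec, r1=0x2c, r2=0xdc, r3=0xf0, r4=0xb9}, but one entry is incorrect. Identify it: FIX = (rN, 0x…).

[0] flags=1000 → (cmp)
[1] flags=1000 CS?F → skip
[2] flags=1000 LE?T → r1=0x00
[3] flags=1000 MI?T → r0=0x2b
[4] flags=1000 → (cmp)
[5] flags=1000 PL?F → skip
[6] flags=1000 VC?T → r1=0x2c
[7] flags=1000 VS?F → skip
[8] flags=0010 → (cmp)
[9] flags=0010 MI?F → skip
[10] flags=0010 HI?T → r0=0xec
[11] flags=0010 LT?F → skip

FIX = (r2, 0x90)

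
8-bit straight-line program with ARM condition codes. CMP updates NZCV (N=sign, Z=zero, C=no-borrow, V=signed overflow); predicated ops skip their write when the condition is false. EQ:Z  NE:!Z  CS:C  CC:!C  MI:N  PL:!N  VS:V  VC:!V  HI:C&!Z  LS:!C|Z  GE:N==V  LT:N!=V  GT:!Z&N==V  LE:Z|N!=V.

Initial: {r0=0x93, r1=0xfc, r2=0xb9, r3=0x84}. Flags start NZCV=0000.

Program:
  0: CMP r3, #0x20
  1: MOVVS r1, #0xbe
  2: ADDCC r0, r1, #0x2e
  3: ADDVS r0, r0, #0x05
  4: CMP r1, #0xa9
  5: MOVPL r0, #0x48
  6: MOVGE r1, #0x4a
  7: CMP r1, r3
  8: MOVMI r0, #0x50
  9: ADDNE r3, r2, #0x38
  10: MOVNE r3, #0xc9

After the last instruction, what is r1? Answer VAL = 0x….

[0] flags=0011 → (cmp)
[1] flags=0011 VS?T → r1=0xbe
[2] flags=0011 CC?F → skip
[3] flags=0011 VS?T → r0=0x98
[4] flags=0010 → (cmp)
[5] flags=0010 PL?T → r0=0x48
[6] flags=0010 GE?T → r1=0x4a
[7] flags=1001 → (cmp)
[8] flags=1001 MI?T → r0=0x50
[9] flags=1001 NE?T → r3=0xf1
[10] flags=1001 NE?T → r3=0xc9

VAL = 0x4a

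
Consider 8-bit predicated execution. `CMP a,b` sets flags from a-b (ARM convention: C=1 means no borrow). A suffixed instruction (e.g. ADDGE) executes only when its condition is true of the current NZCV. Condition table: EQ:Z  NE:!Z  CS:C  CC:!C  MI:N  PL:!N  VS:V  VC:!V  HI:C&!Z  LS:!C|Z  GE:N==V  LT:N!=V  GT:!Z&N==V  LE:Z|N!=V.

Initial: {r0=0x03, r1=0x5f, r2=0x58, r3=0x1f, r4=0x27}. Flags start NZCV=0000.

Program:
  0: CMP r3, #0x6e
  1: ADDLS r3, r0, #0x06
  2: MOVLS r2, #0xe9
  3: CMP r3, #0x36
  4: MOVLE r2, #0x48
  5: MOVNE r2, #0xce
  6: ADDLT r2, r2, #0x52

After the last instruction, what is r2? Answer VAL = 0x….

VAL = 0x20

[0] flags=1000 → (cmp)
[1] flags=1000 LS?T → r3=0x09
[2] flags=1000 LS?T → r2=0xe9
[3] flags=1000 → (cmp)
[4] flags=1000 LE?T → r2=0x48
[5] flags=1000 NE?T → r2=0xce
[6] flags=1000 LT?T → r2=0x20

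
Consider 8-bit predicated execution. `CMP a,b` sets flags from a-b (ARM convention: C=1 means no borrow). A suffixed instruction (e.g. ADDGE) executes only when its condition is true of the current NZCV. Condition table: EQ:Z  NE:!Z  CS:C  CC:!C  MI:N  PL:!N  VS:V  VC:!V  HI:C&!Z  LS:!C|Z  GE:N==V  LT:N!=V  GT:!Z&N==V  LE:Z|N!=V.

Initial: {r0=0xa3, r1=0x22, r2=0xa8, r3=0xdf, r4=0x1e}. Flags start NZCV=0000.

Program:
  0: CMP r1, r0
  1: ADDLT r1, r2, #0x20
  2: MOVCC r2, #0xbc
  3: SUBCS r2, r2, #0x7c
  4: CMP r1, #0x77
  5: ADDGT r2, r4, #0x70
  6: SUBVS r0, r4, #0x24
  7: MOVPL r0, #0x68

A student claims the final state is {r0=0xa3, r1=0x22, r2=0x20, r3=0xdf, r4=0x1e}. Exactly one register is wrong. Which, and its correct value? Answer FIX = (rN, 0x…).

FIX = (r2, 0xbc)

0: ✓ CMP  NZCV=0000
1: · ADDLT
2: ✓ MOVCC  r2←0xbc
3: · SUBCS
4: ✓ CMP  NZCV=1000
5: · ADDGT
6: · SUBVS
7: · MOVPL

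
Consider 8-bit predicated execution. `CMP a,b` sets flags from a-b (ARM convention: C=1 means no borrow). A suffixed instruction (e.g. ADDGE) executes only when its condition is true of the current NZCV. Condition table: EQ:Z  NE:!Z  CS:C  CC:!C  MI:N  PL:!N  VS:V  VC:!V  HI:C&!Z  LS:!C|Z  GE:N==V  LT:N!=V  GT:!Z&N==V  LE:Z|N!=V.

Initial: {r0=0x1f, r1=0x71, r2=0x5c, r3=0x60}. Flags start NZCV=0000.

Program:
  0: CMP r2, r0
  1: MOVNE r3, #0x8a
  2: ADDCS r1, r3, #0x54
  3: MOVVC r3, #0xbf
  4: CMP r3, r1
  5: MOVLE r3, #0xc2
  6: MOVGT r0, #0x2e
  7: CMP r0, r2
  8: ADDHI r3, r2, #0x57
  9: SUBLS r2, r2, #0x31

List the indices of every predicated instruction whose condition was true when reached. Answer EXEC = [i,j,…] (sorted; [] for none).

EXEC = [1,2,3,5,9]

0: ✓ CMP  NZCV=0010
1: ✓ MOVNE  r3←0x8a
2: ✓ ADDCS  r1←0xde
3: ✓ MOVVC  r3←0xbf
4: ✓ CMP  NZCV=1000
5: ✓ MOVLE  r3←0xc2
6: · MOVGT
7: ✓ CMP  NZCV=1000
8: · ADDHI
9: ✓ SUBLS  r2←0x2b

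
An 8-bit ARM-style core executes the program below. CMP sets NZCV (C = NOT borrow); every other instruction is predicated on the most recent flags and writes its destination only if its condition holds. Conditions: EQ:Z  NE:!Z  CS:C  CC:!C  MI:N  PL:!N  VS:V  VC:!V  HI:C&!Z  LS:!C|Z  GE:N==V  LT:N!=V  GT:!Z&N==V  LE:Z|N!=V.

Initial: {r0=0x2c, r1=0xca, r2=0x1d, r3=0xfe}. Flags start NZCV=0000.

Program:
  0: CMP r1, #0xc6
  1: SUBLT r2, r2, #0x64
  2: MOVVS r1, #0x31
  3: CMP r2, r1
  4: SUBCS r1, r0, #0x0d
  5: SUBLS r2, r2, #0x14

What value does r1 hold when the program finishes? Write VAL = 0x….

VAL = 0xca

[0] flags=0010 → (cmp)
[1] flags=0010 LT?F → skip
[2] flags=0010 VS?F → skip
[3] flags=0000 → (cmp)
[4] flags=0000 CS?F → skip
[5] flags=0000 LS?T → r2=0x09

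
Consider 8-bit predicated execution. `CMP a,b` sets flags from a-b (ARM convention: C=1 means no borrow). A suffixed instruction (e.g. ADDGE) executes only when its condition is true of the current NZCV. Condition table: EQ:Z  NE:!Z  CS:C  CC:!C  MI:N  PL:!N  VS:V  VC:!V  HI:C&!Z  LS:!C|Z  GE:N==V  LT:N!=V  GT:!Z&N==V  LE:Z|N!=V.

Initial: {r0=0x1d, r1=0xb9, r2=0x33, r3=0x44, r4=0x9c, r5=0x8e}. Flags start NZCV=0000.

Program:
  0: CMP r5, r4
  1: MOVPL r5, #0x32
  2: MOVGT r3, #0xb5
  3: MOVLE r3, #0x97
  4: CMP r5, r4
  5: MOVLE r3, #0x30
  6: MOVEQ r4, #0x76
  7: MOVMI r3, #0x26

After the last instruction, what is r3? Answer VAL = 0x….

[0] flags=1000 → (cmp)
[1] flags=1000 PL?F → skip
[2] flags=1000 GT?F → skip
[3] flags=1000 LE?T → r3=0x97
[4] flags=1000 → (cmp)
[5] flags=1000 LE?T → r3=0x30
[6] flags=1000 EQ?F → skip
[7] flags=1000 MI?T → r3=0x26

VAL = 0x26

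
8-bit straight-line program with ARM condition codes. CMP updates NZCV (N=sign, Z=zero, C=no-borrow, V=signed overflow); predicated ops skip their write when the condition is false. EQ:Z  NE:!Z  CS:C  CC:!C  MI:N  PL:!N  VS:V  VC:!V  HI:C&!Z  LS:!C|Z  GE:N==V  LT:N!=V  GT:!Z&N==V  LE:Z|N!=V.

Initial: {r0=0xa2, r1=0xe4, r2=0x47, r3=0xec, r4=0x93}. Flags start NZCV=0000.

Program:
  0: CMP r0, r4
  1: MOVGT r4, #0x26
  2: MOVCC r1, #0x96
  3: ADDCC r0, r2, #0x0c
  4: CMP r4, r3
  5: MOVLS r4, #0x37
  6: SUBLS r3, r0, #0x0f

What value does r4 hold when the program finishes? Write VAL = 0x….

0: ✓ CMP  NZCV=0010
1: ✓ MOVGT  r4←0x26
2: · MOVCC
3: · ADDCC
4: ✓ CMP  NZCV=0000
5: ✓ MOVLS  r4←0x37
6: ✓ SUBLS  r3←0x93

VAL = 0x37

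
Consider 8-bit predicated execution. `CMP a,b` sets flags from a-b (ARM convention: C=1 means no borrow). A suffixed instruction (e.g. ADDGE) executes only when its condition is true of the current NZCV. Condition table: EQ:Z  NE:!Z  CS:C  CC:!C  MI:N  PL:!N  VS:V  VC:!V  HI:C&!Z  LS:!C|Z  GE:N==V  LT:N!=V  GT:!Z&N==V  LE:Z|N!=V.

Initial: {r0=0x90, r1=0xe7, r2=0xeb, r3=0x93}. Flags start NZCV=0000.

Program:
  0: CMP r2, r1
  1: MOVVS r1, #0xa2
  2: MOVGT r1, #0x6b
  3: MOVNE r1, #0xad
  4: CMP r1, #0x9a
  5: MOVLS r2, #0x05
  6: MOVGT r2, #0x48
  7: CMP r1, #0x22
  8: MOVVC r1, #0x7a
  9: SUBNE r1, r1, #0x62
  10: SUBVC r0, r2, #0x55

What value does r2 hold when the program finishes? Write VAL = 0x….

VAL = 0x48

[0] flags=0010 → (cmp)
[1] flags=0010 VS?F → skip
[2] flags=0010 GT?T → r1=0x6b
[3] flags=0010 NE?T → r1=0xad
[4] flags=0010 → (cmp)
[5] flags=0010 LS?F → skip
[6] flags=0010 GT?T → r2=0x48
[7] flags=1010 → (cmp)
[8] flags=1010 VC?T → r1=0x7a
[9] flags=1010 NE?T → r1=0x18
[10] flags=1010 VC?T → r0=0xf3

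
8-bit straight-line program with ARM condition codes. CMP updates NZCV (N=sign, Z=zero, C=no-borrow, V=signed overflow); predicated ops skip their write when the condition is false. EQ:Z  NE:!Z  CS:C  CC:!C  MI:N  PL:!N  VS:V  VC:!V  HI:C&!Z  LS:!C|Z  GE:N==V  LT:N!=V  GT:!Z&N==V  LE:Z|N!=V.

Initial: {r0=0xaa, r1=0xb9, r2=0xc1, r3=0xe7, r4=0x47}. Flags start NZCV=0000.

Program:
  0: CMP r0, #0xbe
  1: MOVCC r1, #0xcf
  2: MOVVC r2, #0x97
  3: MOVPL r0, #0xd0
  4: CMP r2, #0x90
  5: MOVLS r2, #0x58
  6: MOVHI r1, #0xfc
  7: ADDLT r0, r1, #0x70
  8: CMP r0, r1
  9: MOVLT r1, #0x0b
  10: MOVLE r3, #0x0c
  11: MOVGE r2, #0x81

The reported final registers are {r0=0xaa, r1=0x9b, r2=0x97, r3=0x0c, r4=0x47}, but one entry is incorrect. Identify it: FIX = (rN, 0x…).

FIX = (r1, 0x0b)

[0] flags=1000 → (cmp)
[1] flags=1000 CC?T → r1=0xcf
[2] flags=1000 VC?T → r2=0x97
[3] flags=1000 PL?F → skip
[4] flags=0010 → (cmp)
[5] flags=0010 LS?F → skip
[6] flags=0010 HI?T → r1=0xfc
[7] flags=0010 LT?F → skip
[8] flags=1000 → (cmp)
[9] flags=1000 LT?T → r1=0x0b
[10] flags=1000 LE?T → r3=0x0c
[11] flags=1000 GE?F → skip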